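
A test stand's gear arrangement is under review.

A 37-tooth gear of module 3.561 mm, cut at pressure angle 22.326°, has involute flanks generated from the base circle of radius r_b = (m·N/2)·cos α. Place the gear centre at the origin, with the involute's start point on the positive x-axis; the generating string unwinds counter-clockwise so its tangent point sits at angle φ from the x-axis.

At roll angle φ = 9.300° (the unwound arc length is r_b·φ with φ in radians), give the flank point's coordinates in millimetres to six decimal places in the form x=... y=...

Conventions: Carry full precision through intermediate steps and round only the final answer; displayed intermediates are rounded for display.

single-mesh involute tooth geometry (37T wheel at module 3.561)
pitch radius r_p = m·N/2 = 3.561·37/2 = 65.878500
base radius r_b = r_p·cos α = 65.878500·cos 22.326° = 60.940078
roll angle φ = 9.300° = 0.16231562 rad
x = r_b·(cos φ + φ·sin φ) = 61.737573
y = r_b·(sin φ − φ·cos φ) = 0.086640

x=61.737573 y=0.086640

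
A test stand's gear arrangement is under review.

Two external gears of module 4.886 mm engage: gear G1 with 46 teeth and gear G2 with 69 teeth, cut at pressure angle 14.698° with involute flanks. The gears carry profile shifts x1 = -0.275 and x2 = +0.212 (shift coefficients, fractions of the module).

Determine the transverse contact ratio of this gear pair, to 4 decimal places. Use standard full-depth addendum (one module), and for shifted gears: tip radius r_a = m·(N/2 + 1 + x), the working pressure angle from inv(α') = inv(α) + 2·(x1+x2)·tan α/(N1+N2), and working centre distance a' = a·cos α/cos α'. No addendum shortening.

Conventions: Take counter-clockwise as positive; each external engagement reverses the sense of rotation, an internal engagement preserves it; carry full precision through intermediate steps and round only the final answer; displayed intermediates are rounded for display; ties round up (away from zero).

2.1792

recognized (one external pair, fixed centres): single-mesh tooth geometry, m = 4.886, N1 = 46, N2 = 69
base radii: r_b1 = 108.700611, r_b2 = 163.050916
tip radii: r_a1 = 115.920350, r_a2 = 174.488832
inv(α') = inv(14.698°) + 2·(-0.275+0.212)·tan α/(46+69) = 0.00549189  ⇒  α' = 14.45449°
a' = a·cos α / cos α' = 280.9450·cos 14.698°/cos 14.45449° = 280.634675
action lengths: √(r_a1²−r_b1²) = 40.270395, √(r_a2²−r_b2²) = 62.134943
base pitch p_b = π·m·cos α = 14.847524
CR = (40.270395 + 62.134943 − 280.634675·sin 14.45449°)/14.847524 = 2.179210
contact ratio ≈ 2.1792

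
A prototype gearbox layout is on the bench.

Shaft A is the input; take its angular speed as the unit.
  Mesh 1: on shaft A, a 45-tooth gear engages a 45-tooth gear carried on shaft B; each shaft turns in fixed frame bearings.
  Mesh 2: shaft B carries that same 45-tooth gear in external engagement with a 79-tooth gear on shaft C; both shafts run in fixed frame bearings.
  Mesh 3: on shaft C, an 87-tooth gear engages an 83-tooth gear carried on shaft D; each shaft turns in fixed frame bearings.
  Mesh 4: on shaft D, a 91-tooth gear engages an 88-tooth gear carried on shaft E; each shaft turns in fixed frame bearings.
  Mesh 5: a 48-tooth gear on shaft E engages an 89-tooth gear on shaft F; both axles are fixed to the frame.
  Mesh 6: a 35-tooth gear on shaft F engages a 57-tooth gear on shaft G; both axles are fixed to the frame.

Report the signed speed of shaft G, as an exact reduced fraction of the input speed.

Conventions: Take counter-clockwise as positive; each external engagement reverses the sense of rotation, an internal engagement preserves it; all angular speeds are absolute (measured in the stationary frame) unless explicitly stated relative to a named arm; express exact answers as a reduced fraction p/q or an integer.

24938550/121966757

6-mesh fixed-axis compound train (all bearings frame-fixed)
mesh 1 [45T→45T]: |ω|/ω_in = 1×45/45 = 1, sense flips to −
mesh 2 [45T→79T]: |ω|/ω_in = 1×45/79 = 45/79, sense flips to +
mesh 3 [87T→83T]: |ω|/ω_in = (45/79)×87/83 = 3915/6557, sense flips to −
mesh 4 [91T→88T]: |ω|/ω_in = (3915/6557)×91/88 = 356265/577016, sense flips to +
mesh 5 [48T→89T]: |ω|/ω_in = (356265/577016)×48/89 = 2137590/6419303, sense flips to −
mesh 6 [35T→57T]: |ω|/ω_in = (2137590/6419303)×35/57 = 24938550/121966757, sense flips to +
signed output speed (× input speed) = 24938550/121966757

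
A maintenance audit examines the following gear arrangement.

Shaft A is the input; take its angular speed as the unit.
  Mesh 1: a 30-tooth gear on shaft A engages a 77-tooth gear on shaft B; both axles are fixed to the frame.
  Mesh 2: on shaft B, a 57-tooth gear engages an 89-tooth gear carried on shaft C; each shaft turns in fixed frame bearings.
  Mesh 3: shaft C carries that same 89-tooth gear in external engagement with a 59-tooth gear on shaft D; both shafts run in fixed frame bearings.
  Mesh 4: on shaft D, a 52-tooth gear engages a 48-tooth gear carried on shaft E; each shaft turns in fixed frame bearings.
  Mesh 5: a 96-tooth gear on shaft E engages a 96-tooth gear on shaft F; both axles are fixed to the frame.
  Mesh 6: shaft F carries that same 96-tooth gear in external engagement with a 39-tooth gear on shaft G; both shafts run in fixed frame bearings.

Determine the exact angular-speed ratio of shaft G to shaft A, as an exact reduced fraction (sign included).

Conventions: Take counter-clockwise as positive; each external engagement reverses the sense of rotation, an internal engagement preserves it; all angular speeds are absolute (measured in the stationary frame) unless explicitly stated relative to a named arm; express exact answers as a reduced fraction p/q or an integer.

class = fixed-axis compound train [6 meshes; 6 ratios multiply, 6 sense flips]
mesh 1 [30T→77T]: running ratio 30/77, sense −
mesh 2 [57T→89T]: running ratio 1710/6853, sense +
mesh 3 [89T→59T]: running ratio 1710/4543, sense −
mesh 4 [52T→48T]: running ratio 3705/9086, sense +
mesh 5 [96T→96T]: running ratio 3705/9086, sense −
mesh 6 [96T→39T]: running ratio 4560/4543, sense +
ω_out/ω_in = 4560/4543

4560/4543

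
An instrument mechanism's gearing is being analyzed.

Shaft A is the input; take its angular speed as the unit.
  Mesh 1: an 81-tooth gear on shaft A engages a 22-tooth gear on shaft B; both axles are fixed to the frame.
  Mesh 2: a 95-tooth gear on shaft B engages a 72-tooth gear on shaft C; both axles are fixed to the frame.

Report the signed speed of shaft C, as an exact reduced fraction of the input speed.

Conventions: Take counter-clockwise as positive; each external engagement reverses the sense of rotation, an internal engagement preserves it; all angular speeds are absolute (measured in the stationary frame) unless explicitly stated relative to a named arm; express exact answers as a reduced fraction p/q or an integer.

855/176

2-mesh fixed-axis compound train (all bearings frame-fixed)
mesh 1 [81T→22T]: |ω|/ω_in = 1×81/22 = 81/22, sense flips to −
mesh 2 [95T→72T]: |ω|/ω_in = (81/22)×95/72 = 855/176, sense flips to +
signed output speed (× input speed) = 855/176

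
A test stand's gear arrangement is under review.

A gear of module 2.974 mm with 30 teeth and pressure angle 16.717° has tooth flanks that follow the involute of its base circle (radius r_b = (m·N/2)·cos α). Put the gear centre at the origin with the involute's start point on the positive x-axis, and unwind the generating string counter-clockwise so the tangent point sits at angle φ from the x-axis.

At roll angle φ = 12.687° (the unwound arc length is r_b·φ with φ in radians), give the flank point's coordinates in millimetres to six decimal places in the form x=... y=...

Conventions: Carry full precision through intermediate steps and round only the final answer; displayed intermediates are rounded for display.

recognized (one wheel, involute flank): single-mesh tooth geometry, m = 2.974, N = 30
pitch radius r_p = m·N/2 = 2.974·30/2 = 44.610000
base radius r_b = r_p·cos α = 44.610000·cos 16.717° = 42.724656
roll angle φ = 12.687° = 0.22142992 rad
x = r_b·(cos φ + φ·sin φ) = 43.759273
y = r_b·(sin φ − φ·cos φ) = 0.153863

x=43.759273 y=0.153863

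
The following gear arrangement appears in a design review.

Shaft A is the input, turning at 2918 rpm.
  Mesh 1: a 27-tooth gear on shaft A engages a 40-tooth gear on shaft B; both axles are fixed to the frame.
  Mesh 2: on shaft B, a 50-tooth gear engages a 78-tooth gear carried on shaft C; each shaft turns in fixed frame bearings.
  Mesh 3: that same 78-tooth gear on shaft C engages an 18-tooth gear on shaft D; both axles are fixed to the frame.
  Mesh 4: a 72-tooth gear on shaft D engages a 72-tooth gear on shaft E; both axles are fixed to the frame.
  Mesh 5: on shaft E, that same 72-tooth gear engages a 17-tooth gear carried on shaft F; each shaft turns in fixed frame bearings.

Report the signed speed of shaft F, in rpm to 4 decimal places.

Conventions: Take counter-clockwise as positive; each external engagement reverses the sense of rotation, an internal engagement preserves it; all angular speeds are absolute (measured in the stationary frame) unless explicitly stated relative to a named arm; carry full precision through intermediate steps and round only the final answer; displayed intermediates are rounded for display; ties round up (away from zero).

recognized (6 fixed axles, 5 meshes): fixed-axis compound train
mesh 1 [27T→40T]: ω = 2918.0000×27/40 = 1969.6500 rpm, sense flips to −
mesh 2 [50T→78T]: ω = 1969.6500×50/78 = 1262.5962 rpm, sense flips to +
mesh 3 [78T→18T]: ω = 1262.5962×78/18 = 5471.2500 rpm, sense flips to −
mesh 4 [72T→72T]: ω = 5471.2500×72/72 = 5471.2500 rpm, sense flips to +
mesh 5 [72T→17T]: ω = 5471.2500×72/17 = 23172.3529 rpm, sense flips to −
signed output speed = -23172.3529 rpm

-23172.3529 rpm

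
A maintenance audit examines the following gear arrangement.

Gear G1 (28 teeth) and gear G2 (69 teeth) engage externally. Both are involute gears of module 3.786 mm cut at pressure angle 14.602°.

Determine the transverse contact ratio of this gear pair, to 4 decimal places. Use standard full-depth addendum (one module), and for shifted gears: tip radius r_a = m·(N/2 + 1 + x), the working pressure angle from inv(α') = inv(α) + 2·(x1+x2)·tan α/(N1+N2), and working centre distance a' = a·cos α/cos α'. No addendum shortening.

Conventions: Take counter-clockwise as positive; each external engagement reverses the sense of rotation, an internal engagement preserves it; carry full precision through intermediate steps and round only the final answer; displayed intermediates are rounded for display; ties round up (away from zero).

2.0658

class = single-mesh tooth geometry [involute pair 28T × 69T, m = 3.786]
base radii: r_b1 = 51.291990, r_b2 = 126.398119
tip radii: r_a1 = 56.790000, r_a2 = 134.403000
no profile shift: α' = α, a' = a
action lengths: √(r_a1²−r_b1²) = 24.376953, √(r_a2²−r_b2²) = 45.691157
base pitch p_b = π·m·cos α = 11.509896
CR = (24.376953 + 45.691157 − 183.621000·sin 14.60200°)/11.509896 = 2.065760
contact ratio ≈ 2.0658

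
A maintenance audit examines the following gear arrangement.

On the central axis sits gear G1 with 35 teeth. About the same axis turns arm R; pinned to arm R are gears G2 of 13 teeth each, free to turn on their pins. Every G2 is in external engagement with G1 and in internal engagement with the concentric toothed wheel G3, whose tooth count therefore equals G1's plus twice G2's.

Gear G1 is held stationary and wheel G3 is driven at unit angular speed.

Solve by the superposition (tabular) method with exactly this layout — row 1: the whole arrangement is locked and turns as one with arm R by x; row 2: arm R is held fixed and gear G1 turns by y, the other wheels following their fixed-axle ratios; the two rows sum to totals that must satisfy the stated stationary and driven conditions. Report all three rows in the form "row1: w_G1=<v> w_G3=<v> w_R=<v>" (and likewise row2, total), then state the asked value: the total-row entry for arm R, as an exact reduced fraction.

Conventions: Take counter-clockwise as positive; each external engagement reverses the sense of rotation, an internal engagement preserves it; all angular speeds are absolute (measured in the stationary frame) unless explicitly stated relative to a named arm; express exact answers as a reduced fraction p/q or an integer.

row1: w_G1=61/96 w_G3=61/96 w_R=61/96
row2: w_G1=-61/96 w_G3=35/96 w_R=0
total: w_G1=0 w_G3=1 w_R=61/96
asked value: 61/96

topology: planetary set — G1 35T / G2 13T / G3 61T, arm = carrier (Willis)
row 1: whole set turns with the arm by x
row 2: sun turns y, ring = −(35/61)·y, arm 0
boundary: total ω_sun = x + y = 0 and total ω_ring = x − (35/61)·y = 1  ⇒  y = -61/96, x = 61/96
row 2 ring = −(35/61)·(-61/96) = 35/96
totals (row 1 + row 2): sun 61/96 + (-61/96) = 0, ring 61/96 + 35/96 = 1, arm 61/96 + 0 = 61/96
asked cell (total, arm) = 61/96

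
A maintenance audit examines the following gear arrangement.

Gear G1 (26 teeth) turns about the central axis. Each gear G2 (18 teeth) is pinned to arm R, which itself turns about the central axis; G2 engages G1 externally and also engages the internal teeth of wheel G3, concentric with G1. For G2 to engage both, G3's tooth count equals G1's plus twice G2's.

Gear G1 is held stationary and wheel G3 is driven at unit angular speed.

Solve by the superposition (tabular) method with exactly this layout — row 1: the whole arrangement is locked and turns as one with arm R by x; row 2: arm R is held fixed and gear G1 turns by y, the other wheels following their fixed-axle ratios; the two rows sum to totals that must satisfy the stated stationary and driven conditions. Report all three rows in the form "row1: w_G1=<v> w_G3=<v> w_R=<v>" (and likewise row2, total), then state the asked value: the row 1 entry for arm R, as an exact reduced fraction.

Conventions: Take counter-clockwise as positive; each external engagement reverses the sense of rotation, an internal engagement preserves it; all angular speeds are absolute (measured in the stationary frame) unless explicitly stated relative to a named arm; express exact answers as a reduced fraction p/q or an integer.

recognized (axles ride arm R): planetary set, 26/18/62 teeth
row 1 (train locked, turned with arm): all members turn x
row 2 — arm fixed, fixed-axis ratios: sun y, ring −(26/62)·y, arm 0
boundary: total ω_sun = x + y = 0 and total ω_ring = x − (26/62)·y = 1  ⇒  y = -31/44, x = 31/44
row 2 ring = −(26/62)·(-31/44) = 13/44
totals (row 1 + row 2): sun 31/44 + (-31/44) = 0, ring 31/44 + 13/44 = 1, arm 31/44 + 0 = 31/44
asked cell (row1, arm) = 31/44

row1: w_G1=31/44 w_G3=31/44 w_R=31/44
row2: w_G1=-31/44 w_G3=13/44 w_R=0
total: w_G1=0 w_G3=1 w_R=31/44
asked value: 31/44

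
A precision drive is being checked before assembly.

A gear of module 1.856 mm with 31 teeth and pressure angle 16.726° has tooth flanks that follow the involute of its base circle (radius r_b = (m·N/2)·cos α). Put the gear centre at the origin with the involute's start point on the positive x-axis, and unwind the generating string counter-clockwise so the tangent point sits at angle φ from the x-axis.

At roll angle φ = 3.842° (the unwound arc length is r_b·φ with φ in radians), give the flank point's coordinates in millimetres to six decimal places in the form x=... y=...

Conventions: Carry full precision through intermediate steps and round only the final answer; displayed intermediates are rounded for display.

x=27.612754 y=0.002768

class = single-mesh tooth geometry [base-circle involute, m = 1.856, 31T]
pitch radius r_p = m·N/2 = 1.856·31/2 = 28.768000
base radius r_b = r_p·cos α = 28.768000·cos 16.726° = 27.550883
roll angle φ = 3.842° = 0.06705555 rad
x = r_b·(cos φ + φ·sin φ) = 27.612754
y = r_b·(sin φ − φ·cos φ) = 0.002768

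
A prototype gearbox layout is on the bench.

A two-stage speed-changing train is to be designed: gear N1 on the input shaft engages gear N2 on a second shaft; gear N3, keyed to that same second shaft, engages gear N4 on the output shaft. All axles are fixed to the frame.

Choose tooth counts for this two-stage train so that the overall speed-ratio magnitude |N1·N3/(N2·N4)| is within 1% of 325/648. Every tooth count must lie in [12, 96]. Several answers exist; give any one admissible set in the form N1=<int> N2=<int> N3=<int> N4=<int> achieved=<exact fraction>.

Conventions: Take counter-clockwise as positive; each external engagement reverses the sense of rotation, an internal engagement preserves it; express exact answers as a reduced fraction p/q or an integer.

topology: fixed-axis compound train — 2 stages, target 325/648
target = 325/648 in lowest terms: an exact hit needs N1·N3 = k·325 and N2·N4 = k·648 for one integer k, every count in [12, 96]; additionally prefer no 1:1 stage (N1 ≠ N2, N3 ≠ N4)
k = 1: N1·N3 = 325 = 13·25, N2·N4 = 648 = 12·54
achieved = 13·25/(12·54) = 325/648; |achieved − target| = 0 ≤ 13/2592 ✓

N1=13 N2=12 N3=25 N4=54 achieved=325/648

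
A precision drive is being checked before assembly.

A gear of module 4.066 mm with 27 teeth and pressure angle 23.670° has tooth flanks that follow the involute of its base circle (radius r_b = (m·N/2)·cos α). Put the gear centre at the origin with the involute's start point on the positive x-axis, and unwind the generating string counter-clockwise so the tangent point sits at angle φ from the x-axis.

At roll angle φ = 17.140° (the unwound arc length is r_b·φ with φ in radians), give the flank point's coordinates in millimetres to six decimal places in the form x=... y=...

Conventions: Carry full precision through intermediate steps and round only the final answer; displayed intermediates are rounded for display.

x=52.472587 y=0.444619

topology: single-mesh involute geometry — m = 4.066, N = 27
pitch radius r_p = m·N/2 = 4.066·27/2 = 54.891000
base radius r_b = r_p·cos α = 54.891000·cos 23.670° = 50.273181
roll angle φ = 17.140° = 0.29914943 rad
x = r_b·(cos φ + φ·sin φ) = 52.472587
y = r_b·(sin φ − φ·cos φ) = 0.444619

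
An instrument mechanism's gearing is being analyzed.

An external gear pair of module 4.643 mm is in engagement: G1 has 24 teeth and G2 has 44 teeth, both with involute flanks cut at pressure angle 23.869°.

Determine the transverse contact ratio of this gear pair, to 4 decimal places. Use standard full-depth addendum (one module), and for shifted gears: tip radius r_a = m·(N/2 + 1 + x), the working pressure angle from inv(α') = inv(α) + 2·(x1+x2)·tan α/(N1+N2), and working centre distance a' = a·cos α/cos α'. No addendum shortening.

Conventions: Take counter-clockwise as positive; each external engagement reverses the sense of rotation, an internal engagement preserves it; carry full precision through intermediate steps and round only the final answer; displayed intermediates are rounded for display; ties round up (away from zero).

topology: single-mesh involute geometry — m = 4.643, 24T/44T pair
base radii: r_b1 = 50.950779, r_b2 = 93.409762
tip radii: r_a1 = 60.359000, r_a2 = 106.789000
no profile shift: α' = α, a' = a
action lengths: √(r_a1²−r_b1²) = 32.360887, √(r_a2²−r_b2²) = 51.754294
base pitch p_b = π·m·cos α = 13.338883
CR = (32.360887 + 51.754294 − 157.862000·sin 23.86900°)/13.338883 = 1.517130
contact ratio ≈ 1.5171

1.5171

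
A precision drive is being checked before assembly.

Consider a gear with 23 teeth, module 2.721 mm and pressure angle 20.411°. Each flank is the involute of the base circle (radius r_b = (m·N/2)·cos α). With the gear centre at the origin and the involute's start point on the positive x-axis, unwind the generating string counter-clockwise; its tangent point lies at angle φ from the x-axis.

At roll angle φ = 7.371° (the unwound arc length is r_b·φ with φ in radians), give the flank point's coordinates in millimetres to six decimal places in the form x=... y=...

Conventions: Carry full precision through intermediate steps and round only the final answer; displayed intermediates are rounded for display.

x=29.568547 y=0.020780

topology: single-mesh involute geometry — m = 2.721, N = 23
pitch radius r_p = m·N/2 = 2.721·23/2 = 31.291500
base radius r_b = r_p·cos α = 31.291500·cos 20.411° = 29.326865
roll angle φ = 7.371° = 0.12864822 rad
x = r_b·(cos φ + φ·sin φ) = 29.568547
y = r_b·(sin φ − φ·cos φ) = 0.020780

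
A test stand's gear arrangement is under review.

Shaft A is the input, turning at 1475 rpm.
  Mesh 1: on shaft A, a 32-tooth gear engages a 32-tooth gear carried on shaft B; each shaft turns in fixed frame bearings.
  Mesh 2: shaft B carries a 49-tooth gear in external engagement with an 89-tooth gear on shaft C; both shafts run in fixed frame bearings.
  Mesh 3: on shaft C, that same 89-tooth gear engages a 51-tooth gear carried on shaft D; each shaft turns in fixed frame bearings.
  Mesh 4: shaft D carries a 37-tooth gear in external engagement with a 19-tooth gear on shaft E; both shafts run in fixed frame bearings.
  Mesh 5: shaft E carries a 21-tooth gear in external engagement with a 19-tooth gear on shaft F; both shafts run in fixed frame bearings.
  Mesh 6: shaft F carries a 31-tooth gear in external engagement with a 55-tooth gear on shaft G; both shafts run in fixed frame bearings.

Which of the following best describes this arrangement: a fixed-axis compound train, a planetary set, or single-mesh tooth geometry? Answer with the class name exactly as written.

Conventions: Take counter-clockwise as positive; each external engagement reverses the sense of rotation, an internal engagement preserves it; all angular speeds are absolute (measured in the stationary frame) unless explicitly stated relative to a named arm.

fixed-axis compound train

6-mesh fixed-axis compound train (all bearings frame-fixed)
classification: fixed-axis compound train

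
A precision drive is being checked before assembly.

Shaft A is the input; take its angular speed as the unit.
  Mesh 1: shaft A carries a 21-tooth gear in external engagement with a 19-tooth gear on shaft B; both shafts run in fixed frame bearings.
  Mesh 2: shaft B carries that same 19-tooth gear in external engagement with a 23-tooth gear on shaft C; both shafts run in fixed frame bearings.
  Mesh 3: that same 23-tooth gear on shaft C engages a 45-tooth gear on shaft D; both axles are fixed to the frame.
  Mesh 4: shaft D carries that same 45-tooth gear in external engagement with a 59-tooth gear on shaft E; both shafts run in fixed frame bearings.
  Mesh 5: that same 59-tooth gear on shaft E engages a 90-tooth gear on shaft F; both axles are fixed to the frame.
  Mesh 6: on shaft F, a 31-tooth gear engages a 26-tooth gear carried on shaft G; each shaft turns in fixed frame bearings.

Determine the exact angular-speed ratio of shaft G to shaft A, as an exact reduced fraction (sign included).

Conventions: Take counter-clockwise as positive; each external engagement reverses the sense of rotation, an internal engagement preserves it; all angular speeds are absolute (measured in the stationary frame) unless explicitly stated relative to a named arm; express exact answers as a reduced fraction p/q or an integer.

217/780

class = fixed-axis compound train [6 meshes; 6 ratios multiply, 6 sense flips]
mesh 1 [21T→19T]: running ratio 21/19, sense −
mesh 2 [19T→23T]: running ratio 21/23, sense +
mesh 3 [23T→45T]: running ratio 7/15, sense −
mesh 4 [45T→59T]: running ratio 21/59, sense +
mesh 5 [59T→90T]: running ratio 7/30, sense −
mesh 6 [31T→26T]: running ratio 217/780, sense +
ω_out/ω_in = 217/780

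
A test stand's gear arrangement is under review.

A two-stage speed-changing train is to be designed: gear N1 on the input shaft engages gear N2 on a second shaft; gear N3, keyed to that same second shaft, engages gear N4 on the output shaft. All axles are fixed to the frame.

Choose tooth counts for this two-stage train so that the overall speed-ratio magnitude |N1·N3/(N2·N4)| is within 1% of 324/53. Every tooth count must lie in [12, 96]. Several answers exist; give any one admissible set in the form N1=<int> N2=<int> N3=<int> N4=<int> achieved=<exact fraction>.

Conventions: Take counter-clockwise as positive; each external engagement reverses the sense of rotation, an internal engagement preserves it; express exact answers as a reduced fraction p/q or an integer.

topology: fixed-axis compound train — 2 stages, target 324/53
target = 324/53 in lowest terms: an exact hit needs N1·N3 = k·324 and N2·N4 = k·53 for one integer k, every count in [12, 96]; additionally prefer no 1:1 stage (N1 ≠ N2, N3 ≠ N4)
k = 1…11: no 1:1-free in-range split of k·324 and k·53 into factor pairs; take k = 12
k = 12: N1·N3 = 3888 = 48·81, N2·N4 = 636 = 12·53
achieved = 48·81/(12·53) = 324/53; |achieved − target| = 0 ≤ 81/1325 ✓

N1=48 N2=12 N3=81 N4=53 achieved=324/53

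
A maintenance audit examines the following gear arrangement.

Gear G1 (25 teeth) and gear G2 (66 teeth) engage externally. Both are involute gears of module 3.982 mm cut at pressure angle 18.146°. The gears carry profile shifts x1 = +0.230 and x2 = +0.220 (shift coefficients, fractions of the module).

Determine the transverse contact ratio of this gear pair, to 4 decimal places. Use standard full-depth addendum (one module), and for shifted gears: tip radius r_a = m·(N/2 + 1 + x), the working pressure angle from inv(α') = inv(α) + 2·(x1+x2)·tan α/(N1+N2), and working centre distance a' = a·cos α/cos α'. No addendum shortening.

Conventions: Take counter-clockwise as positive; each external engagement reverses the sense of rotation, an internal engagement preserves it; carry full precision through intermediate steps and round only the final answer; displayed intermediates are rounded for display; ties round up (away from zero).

recognized (one external pair, fixed centres): single-mesh tooth geometry, m = 3.982, N1 = 25, N2 = 66
base radii: r_b1 = 47.299490, r_b2 = 124.870654
tip radii: r_a1 = 54.672860, r_a2 = 136.264040
inv(α') = inv(18.146°) + 2·(+0.230+0.220)·tan α/(25+66) = 0.01427317  ⇒  α' = 19.72285°
a' = a·cos α / cos α' = 181.1810·cos 18.146°/cos 19.72285° = 182.899770
action lengths: √(r_a1²−r_b1²) = 27.420428, √(r_a2²−r_b2²) = 54.545471
base pitch p_b = π·m·cos α = 11.887658
CR = (27.420428 + 54.545471 − 182.899770·sin 19.72285°)/11.887658 = 1.702824
contact ratio ≈ 1.7028

1.7028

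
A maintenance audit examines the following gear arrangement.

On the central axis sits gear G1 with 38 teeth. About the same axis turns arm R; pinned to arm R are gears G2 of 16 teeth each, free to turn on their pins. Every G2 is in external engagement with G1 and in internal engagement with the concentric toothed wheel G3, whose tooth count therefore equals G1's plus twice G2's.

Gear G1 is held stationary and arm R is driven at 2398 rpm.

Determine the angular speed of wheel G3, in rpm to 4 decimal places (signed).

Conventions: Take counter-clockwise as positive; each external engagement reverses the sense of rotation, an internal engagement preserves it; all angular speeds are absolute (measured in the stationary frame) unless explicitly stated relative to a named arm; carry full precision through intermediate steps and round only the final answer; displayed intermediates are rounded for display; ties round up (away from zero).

class = planetary set [G3 = 38+2·16 = 70; Willis about the carrier]
normalise by the input: solve with ω_arm = 1, then scale by 2398 rpm
ring teeth: 38 + 2·16 = 70
38(ω_sun−ω_arm) = −70(ω_ring−ω_arm),  ω_sun = 0, ω_arm = 1
ω_ring = 1 − (38/70)(0−1) = 54/35
scale: ω_ring = 54/35 × 2398 rpm = +3699.7714 rpm

+3699.7714 rpm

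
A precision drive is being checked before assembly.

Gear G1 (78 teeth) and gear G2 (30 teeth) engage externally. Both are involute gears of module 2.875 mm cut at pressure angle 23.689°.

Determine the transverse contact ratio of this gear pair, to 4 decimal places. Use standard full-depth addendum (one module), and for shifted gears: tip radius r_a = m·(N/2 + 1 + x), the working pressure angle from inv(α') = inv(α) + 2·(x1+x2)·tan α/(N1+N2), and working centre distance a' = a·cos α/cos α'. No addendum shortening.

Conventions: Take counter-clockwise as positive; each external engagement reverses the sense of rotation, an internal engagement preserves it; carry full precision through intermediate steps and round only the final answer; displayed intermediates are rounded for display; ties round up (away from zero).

class = single-mesh tooth geometry [involute pair 78T × 30T, m = 2.875]
base radii: r_b1 = 102.677319, r_b2 = 39.491276
tip radii: r_a1 = 115.000000, r_a2 = 46.000000
no profile shift: α' = α, a' = a
action lengths: √(r_a1²−r_b1²) = 51.791584, √(r_a2²−r_b2²) = 23.588961
base pitch p_b = π·m·cos α = 8.271034
CR = (51.791584 + 23.588961 − 155.250000·sin 23.68900°)/8.271034 = 1.572409
contact ratio ≈ 1.5724

1.5724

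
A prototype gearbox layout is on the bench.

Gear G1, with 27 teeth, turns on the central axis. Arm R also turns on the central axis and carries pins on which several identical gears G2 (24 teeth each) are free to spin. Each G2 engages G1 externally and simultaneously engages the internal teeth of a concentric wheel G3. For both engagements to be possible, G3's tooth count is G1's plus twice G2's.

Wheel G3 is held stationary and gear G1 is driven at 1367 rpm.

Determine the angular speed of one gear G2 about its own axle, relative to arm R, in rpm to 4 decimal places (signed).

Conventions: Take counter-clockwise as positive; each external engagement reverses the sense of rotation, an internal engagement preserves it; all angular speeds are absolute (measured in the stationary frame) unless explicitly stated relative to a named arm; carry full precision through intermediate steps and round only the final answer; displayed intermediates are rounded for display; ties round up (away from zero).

class = planetary set [G3 = 27+2·24 = 75; Willis about the carrier]
normalise by the input: solve with ω_sun = 1, then scale by 1367 rpm
ring teeth: 27 + 2·24 = 75
27(ω_sun−ω_arm) = −75(ω_ring−ω_arm),  ω_ring = 0, ω_sun = 1
27(1−ω_arm) = −75(0−ω_arm)  ⇒  102·ω_arm = 27  ⇒  ω_arm = 9/34
sun–planet mesh: 27·(1−9/34) = −24·(ω_p−ω_arm)  ⇒  ω_p−ω_arm = -225/272
scale: ω_p−ω_arm = -225/272 × 1367 rpm = -1130.7904 rpm

-1130.7904 rpm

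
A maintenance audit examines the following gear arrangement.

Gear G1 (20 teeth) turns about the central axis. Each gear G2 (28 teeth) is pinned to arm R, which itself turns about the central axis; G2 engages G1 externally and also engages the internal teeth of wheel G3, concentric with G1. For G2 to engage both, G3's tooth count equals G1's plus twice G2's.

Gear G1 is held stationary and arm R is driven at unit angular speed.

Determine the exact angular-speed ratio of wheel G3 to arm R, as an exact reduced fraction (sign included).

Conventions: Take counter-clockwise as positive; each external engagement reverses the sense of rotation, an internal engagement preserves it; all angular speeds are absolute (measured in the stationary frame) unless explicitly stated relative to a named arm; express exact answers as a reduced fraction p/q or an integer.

24/19

class = planetary set [G3 = 20+2·28 = 76; Willis about the carrier]
ring teeth: 20 + 2·28 = 76
20(ω_sun−ω_arm) = −76(ω_ring−ω_arm),  ω_sun = 0, ω_arm = 1
ω_ring = 1 − (20/76)(0−1) = 24/19
ω_out/ω_in = 24/19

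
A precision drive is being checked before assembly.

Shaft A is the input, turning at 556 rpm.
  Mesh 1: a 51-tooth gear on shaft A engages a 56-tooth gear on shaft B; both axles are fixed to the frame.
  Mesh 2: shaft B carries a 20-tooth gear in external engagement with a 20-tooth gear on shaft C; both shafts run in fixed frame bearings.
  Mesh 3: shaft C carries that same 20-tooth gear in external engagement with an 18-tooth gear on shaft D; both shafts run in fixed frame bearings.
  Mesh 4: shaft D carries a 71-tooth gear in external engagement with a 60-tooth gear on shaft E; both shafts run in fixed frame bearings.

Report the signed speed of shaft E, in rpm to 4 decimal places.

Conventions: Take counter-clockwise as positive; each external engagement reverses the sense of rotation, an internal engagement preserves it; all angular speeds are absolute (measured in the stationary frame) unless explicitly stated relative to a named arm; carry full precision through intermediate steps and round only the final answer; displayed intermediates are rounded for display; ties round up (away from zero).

+665.7659 rpm

topology: fixed-axis compound train — 4 meshes, A→E
mesh 1 [51T→56T]: ω = 556.0000×51/56 = 506.3571 rpm, sense flips to −
mesh 2 [20T→20T]: ω = 506.3571×20/20 = 506.3571 rpm, sense flips to +
mesh 3 [20T→18T]: ω = 506.3571×20/18 = 562.6190 rpm, sense flips to −
mesh 4 [71T→60T]: ω = 562.6190×71/60 = 665.7659 rpm, sense flips to +
signed output speed = +665.7659 rpm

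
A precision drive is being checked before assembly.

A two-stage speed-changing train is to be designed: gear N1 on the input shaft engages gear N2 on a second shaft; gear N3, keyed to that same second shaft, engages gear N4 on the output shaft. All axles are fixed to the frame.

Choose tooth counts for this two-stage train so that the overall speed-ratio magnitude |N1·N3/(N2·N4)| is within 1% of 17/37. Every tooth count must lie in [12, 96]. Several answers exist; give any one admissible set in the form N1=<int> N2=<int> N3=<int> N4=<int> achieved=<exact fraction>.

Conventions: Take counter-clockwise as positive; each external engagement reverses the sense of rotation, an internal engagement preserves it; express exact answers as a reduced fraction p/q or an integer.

class = fixed-axis compound train [2-stage, 17/37 wanted]
target = 17/37 in lowest terms: an exact hit needs N1·N3 = k·17 and N2·N4 = k·37 for one integer k, every count in [12, 96]; additionally prefer no 1:1 stage (N1 ≠ N2, N3 ≠ N4)
k = 1…11: no 1:1-free in-range split of k·17 and k·37 into factor pairs; take k = 12
k = 12: N1·N3 = 204 = 12·17, N2·N4 = 444 = 37·12
achieved = 12·17/(37·12) = 17/37; |achieved − target| = 0 ≤ 17/3700 ✓

N1=12 N2=37 N3=17 N4=12 achieved=17/37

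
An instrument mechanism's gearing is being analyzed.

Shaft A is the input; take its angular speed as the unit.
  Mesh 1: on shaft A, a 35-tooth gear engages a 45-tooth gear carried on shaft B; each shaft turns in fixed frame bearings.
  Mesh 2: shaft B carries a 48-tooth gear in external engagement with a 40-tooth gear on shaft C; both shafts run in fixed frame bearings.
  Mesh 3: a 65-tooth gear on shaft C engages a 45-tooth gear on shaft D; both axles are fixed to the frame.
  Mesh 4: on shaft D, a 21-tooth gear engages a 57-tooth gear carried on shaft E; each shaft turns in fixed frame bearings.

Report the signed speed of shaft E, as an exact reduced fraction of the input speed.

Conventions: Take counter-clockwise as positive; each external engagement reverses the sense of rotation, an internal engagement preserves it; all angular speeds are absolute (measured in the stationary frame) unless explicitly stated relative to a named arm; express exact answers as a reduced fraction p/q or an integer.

4-mesh fixed-axis compound train (all bearings frame-fixed)
mesh 1 [35T→45T]: |ω|/ω_in = 1×35/45 = 7/9, sense flips to −
mesh 2 [48T→40T]: |ω|/ω_in = (7/9)×48/40 = 14/15, sense flips to +
mesh 3 [65T→45T]: |ω|/ω_in = (14/15)×65/45 = 182/135, sense flips to −
mesh 4 [21T→57T]: |ω|/ω_in = (182/135)×21/57 = 1274/2565, sense flips to +
signed output speed (× input speed) = 1274/2565

1274/2565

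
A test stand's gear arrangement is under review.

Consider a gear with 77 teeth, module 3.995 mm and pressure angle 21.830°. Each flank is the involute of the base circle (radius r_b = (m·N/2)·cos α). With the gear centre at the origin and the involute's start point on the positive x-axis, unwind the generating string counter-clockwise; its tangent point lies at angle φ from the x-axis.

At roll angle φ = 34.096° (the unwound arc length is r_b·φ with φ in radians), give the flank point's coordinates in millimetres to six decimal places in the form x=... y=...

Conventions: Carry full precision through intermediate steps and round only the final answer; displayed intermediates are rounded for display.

x=165.864572 y=9.678870

class = single-mesh tooth geometry [base-circle involute, m = 3.995, 77T]
pitch radius r_p = m·N/2 = 3.995·77/2 = 153.807500
base radius r_b = r_p·cos α = 153.807500·cos 21.830° = 142.778157
roll angle φ = 34.096° = 0.59508746 rad
x = r_b·(cos φ + φ·sin φ) = 165.864572
y = r_b·(sin φ − φ·cos φ) = 9.678870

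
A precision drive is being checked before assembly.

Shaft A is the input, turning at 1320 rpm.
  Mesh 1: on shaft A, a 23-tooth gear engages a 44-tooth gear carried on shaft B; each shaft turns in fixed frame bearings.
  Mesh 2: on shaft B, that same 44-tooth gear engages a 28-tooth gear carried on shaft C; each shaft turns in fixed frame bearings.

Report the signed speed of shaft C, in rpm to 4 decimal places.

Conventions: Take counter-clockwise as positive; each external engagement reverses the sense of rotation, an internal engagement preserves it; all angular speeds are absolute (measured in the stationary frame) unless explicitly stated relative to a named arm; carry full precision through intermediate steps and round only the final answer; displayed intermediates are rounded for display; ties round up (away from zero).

+1084.2857 rpm

class = fixed-axis compound train [2 meshes; 2 ratios multiply, 2 sense flips]
mesh 1 [23T→44T]: ω = 1320.0000×23/44 = 690.0000 rpm, sense flips to −
mesh 2 [44T→28T]: ω = 690.0000×44/28 = 1084.2857 rpm, sense flips to +
signed output speed = +1084.2857 rpm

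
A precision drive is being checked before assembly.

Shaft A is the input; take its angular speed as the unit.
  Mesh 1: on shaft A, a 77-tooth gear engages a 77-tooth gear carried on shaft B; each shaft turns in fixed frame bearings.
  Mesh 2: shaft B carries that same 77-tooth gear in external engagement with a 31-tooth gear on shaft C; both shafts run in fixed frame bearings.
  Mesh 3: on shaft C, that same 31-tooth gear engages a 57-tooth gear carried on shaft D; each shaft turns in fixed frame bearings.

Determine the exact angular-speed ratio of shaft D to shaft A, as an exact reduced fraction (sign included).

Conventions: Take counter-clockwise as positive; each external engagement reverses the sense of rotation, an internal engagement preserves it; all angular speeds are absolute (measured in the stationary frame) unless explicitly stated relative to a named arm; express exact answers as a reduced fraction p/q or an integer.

class = fixed-axis compound train [3 meshes; 3 ratios multiply, 3 sense flips]
mesh 1 [77T→77T]: running ratio 1, sense −
mesh 2 [77T→31T]: running ratio 77/31, sense +
mesh 3 [31T→57T]: running ratio 77/57, sense −
ω_out/ω_in = -77/57

-77/57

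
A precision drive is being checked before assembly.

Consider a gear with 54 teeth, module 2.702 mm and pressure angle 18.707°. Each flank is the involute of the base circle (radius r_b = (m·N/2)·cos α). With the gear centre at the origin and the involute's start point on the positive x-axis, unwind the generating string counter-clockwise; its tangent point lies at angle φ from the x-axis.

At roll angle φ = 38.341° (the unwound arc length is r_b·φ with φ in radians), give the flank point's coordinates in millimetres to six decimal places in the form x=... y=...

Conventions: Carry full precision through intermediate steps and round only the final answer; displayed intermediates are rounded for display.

topology: single-mesh involute geometry — m = 2.702, N = 54
pitch radius r_p = m·N/2 = 2.702·54/2 = 72.954000
base radius r_b = r_p·cos α = 72.954000·cos 18.707° = 69.099920
roll angle φ = 38.341° = 0.66917669 rad
x = r_b·(cos φ + φ·sin φ) = 82.881902
y = r_b·(sin φ − φ·cos φ) = 6.597889

x=82.881902 y=6.597889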